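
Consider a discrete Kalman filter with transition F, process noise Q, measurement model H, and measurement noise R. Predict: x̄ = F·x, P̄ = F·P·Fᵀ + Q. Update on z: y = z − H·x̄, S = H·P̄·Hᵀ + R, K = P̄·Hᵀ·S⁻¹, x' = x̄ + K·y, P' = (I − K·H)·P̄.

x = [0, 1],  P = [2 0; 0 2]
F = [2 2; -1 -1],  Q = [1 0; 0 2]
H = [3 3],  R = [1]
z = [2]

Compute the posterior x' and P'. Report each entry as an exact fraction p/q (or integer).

x̄ = F·x = [2, -1]
P̄ = F·P·Fᵀ + Q = [17 -8; -8 6]
y = z − H·x̄ = [-1]
S = H·P̄·Hᵀ + R = [64]
K = P̄·Hᵀ·S⁻¹ = [27/64; -3/32]
x' = x̄ + K·y = [101/64, -29/32]
P' = (I − K·H)·P̄ = [359/64 -175/32; -175/32 87/16]

x' = [101/64, -29/32]
P' = [359/64 -175/32; -175/32 87/16]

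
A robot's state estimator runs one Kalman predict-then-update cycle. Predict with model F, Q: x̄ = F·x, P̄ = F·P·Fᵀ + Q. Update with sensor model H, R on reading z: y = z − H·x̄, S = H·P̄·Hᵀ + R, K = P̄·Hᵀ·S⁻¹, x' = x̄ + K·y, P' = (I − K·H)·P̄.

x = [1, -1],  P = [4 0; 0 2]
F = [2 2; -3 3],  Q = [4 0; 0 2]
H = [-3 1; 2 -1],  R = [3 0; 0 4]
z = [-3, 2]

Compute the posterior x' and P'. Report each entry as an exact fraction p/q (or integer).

x̄ = F·x = [0, -6]
P̄ = F·P·Fᵀ + Q = [28 -12; -12 56]
y = z − H·x̄ = [3, -4]
S = H·P̄·Hᵀ + R = [383 -284; -284 220]
K = P̄·Hᵀ·S⁻¹ = [-452/901 -305/901; -620/901 -1128/901]
x' = x̄ + K·y = [-8/53, -162/53]
P' = (I − K·H)·P̄ = [2576/901 6372/901; 6372/901 17256/901]

x' = [-8/53, -162/53]
P' = [2576/901 6372/901; 6372/901 17256/901]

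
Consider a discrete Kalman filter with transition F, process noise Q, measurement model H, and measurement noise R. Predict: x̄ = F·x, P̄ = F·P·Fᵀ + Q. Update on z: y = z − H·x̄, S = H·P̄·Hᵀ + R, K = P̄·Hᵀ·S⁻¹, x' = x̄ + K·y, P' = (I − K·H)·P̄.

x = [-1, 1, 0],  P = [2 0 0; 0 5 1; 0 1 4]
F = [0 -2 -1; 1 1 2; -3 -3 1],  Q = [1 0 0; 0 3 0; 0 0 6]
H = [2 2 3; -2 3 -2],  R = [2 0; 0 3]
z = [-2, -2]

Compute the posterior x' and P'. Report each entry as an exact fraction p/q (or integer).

x̄ = F·x = [-2, 0, 0]
P̄ = F·P·Fᵀ + Q = [29 -23 27; -23 30 -18; 27 -18 67]
y = z − H·x̄ = [2, -6]
S = H·P̄·Hᵀ + R = [765 -744; -744 1365]
K = P̄·Hᵀ·S⁻¹ = [-2573/163563 -7697/54521; 8152/54521 33940/163563; 39629/163563 -2466/54521]
x' = x̄ + K·y = [-193726/163563, -51576/54521, 123646/163563]
P' = (I − K·H)·P̄ = [267715/54521 106783/163563 -202778/54521; 106783/163563 47450/163563 -86518/163563; -202778/54521 -86518/163563 163218/54521]

x' = [-193726/163563, -51576/54521, 123646/163563]
P' = [267715/54521 106783/163563 -202778/54521; 106783/163563 47450/163563 -86518/163563; -202778/54521 -86518/163563 163218/54521]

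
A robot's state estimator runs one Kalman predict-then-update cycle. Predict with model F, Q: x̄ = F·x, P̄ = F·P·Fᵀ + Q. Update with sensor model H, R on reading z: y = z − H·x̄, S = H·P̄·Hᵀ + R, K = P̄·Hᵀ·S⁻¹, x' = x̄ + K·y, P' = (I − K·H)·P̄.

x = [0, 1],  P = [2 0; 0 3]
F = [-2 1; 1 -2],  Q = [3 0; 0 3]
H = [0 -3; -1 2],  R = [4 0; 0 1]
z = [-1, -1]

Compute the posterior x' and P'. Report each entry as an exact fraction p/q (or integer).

x' = [53/51, 5/51]
P' = [3506/1887 1064/1887; 1064/1887 620/1887]

x̄ = F·x = [1, -2]
P̄ = F·P·Fᵀ + Q = [14 -10; -10 17]
y = z − H·x̄ = [-7, 4]
S = H·P̄·Hᵀ + R = [157 -132; -132 123]
K = P̄·Hᵀ·S⁻¹ = [-266/629 -1378/1887; -155/629 176/1887]
x' = x̄ + K·y = [53/51, 5/51]
P' = (I − K·H)·P̄ = [3506/1887 1064/1887; 1064/1887 620/1887]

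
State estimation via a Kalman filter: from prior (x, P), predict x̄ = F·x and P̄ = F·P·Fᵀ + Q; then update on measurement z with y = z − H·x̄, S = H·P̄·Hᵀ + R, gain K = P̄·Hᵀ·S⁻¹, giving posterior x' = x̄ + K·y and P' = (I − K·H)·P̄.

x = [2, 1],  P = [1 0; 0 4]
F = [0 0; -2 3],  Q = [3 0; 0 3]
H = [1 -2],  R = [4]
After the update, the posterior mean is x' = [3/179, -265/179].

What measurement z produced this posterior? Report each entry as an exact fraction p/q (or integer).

z = [3]

x̄ = F·x = [0, -1]
P̄ = F·P·Fᵀ + Q = [3 0; 0 43]
S = H·P̄·Hᵀ + R = [179]
K = P̄·Hᵀ·S⁻¹ = [3/179; -86/179]
x' − x̄ = [3/179, -86/179] = K·y
y = (KᵀK)⁻¹·Kᵀ·(x' − x̄) = [1]
z = y + H·x̄ = [1] + [2] = [3]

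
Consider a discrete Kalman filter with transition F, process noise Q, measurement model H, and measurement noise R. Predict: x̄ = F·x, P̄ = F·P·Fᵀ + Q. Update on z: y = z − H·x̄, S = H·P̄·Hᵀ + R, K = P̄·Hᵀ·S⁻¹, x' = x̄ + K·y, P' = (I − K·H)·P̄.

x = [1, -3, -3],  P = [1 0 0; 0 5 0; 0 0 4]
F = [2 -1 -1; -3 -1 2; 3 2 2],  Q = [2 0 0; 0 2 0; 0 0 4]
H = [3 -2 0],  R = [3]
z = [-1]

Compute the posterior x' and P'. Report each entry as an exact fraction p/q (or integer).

x' = [661/374, 1123/374, -1128/187]
P' = [1641/374 2367/374 -1299/187; 2367/374 3687/374 -1926/187; -1299/187 -1926/187 8713/187]

x̄ = F·x = [8, -6, -9]
P̄ = F·P·Fᵀ + Q = [15 -9 -12; -9 32 -3; -12 -3 49]
y = z − H·x̄ = [-37]
S = H·P̄·Hᵀ + R = [374]
K = P̄·Hᵀ·S⁻¹ = [63/374; -91/374; -15/187]
x' = x̄ + K·y = [661/374, 1123/374, -1128/187]
P' = (I − K·H)·P̄ = [1641/374 2367/374 -1299/187; 2367/374 3687/374 -1926/187; -1299/187 -1926/187 8713/187]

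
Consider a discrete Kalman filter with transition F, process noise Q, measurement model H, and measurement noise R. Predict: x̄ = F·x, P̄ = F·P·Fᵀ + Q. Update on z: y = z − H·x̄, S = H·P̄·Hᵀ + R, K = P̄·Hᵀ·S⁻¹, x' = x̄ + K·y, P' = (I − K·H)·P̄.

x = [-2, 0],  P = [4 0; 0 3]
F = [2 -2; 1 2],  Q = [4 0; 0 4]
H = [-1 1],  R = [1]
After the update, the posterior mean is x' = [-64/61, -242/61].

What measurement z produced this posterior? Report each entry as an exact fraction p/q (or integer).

z = [-3]

x̄ = F·x = [-4, -2]
P̄ = F·P·Fᵀ + Q = [32 -4; -4 20]
S = H·P̄·Hᵀ + R = [61]
K = P̄·Hᵀ·S⁻¹ = [-36/61; 24/61]
x' − x̄ = [180/61, -120/61] = K·y
y = (KᵀK)⁻¹·Kᵀ·(x' − x̄) = [-5]
z = y + H·x̄ = [-5] + [2] = [-3]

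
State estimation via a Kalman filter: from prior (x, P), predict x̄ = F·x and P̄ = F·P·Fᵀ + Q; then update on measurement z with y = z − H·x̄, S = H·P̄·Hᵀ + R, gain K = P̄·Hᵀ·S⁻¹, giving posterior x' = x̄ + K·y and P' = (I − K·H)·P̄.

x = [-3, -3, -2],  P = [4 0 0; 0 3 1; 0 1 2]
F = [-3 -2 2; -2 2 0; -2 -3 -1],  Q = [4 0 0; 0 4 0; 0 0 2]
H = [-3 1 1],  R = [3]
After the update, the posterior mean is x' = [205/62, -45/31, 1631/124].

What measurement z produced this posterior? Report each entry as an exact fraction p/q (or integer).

z = [2]

x̄ = F·x = [11, 0, 17]
P̄ = F·P·Fᵀ + Q = [52 16 34; 16 32 -4; 34 -4 53]
S = H·P̄·Hᵀ + R = [248]
K = P̄·Hᵀ·S⁻¹ = [-53/124; -5/62; -53/248]
x' − x̄ = [-477/62, -45/31, -477/124] = K·y
y = (KᵀK)⁻¹·Kᵀ·(x' − x̄) = [18]
z = y + H·x̄ = [18] + [-16] = [2]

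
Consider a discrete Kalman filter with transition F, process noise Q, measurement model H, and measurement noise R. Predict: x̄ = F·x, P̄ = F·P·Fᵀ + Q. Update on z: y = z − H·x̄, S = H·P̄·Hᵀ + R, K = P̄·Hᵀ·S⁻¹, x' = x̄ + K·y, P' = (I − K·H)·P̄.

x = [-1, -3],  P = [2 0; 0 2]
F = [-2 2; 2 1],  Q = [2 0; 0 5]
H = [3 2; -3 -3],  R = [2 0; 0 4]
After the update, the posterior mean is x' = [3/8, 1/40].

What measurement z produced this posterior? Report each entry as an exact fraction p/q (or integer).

x̄ = F·x = [-4, -5]
P̄ = F·P·Fᵀ + Q = [18 -4; -4 15]
S = H·P̄·Hᵀ + R = [176 -192; -192 229]
K = P̄·Hᵀ·S⁻¹ = [247/344 18/43; -1107/1720 -147/215]
x' − x̄ = [35/8, 201/40] = K·y
y = (KᵀK)⁻¹·Kᵀ·(x' − x̄) = [23, -29]
z = y + H·x̄ = [23, -29] + [-22, 27] = [1, -2]

z = [1, -2]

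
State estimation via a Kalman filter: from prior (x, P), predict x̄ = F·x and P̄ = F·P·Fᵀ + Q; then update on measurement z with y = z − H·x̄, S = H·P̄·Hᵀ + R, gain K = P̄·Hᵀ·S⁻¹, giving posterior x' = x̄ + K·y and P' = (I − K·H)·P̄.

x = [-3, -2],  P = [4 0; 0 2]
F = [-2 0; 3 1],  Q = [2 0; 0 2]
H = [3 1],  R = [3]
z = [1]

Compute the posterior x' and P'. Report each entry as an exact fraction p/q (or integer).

x̄ = F·x = [6, -11]
P̄ = F·P·Fᵀ + Q = [18 -24; -24 40]
y = z − H·x̄ = [-6]
S = H·P̄·Hᵀ + R = [61]
K = P̄·Hᵀ·S⁻¹ = [30/61; -32/61]
x' = x̄ + K·y = [186/61, -479/61]
P' = (I − K·H)·P̄ = [198/61 -504/61; -504/61 1416/61]

x' = [186/61, -479/61]
P' = [198/61 -504/61; -504/61 1416/61]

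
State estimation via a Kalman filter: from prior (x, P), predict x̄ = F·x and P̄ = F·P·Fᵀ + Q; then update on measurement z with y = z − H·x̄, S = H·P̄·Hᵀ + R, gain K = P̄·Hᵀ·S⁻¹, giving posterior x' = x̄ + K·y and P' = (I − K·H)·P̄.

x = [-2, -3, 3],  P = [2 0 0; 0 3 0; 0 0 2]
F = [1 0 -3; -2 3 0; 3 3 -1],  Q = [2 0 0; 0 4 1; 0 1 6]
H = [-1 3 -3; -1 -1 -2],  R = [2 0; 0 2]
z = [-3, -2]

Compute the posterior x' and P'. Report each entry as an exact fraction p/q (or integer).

x' = [-658489/191091, 61087/191091, 155677/63697]
P' = [2611502/191091 -290282/191091 -383300/63697; -290282/191091 93092/191091 53518/63697; -383300/63697 53518/63697 184408/63697]

x̄ = F·x = [-11, -5, -18]
P̄ = F·P·Fᵀ + Q = [22 -4 12; -4 39 16; 12 16 53]
y = z − H·x̄ = [-53, -54]
S = H·P̄·Hᵀ + R = [660 243; 243 379]
K = P̄·Hᵀ·S⁻¹ = [-16324/191091 -3570/63697; 43948/191091 -20653/63697; -4685/63697 -19517/63697]
x' = x̄ + K·y = [-658489/191091, 61087/191091, 155677/63697]
P' = (I − K·H)·P̄ = [2611502/191091 -290282/191091 -383300/63697; -290282/191091 93092/191091 53518/63697; -383300/63697 53518/63697 184408/63697]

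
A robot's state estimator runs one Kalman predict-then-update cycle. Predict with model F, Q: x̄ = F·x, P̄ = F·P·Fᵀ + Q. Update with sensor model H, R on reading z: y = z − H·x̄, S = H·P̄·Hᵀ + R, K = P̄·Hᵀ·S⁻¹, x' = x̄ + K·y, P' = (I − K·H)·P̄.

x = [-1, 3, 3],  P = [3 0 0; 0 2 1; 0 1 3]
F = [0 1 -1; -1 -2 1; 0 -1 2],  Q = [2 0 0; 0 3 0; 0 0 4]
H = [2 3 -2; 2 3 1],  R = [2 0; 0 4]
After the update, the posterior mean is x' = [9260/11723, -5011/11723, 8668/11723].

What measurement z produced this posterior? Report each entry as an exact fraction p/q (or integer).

z = [-1, 1]

x̄ = F·x = [0, -2, 3]
P̄ = F·P·Fᵀ + Q = [5 -4 -5; -4 13 5; -5 5 14]
S = H·P̄·Hᵀ + R = [127 56; 56 117]
K = P̄·Hᵀ·S⁻¹ = [1328/11723 -1337/11723; 441/11723 3396/11723; -3755/11723 3701/11723]
x' − x̄ = [9260/11723, 18435/11723, -26501/11723] = K·y
y = (KᵀK)⁻¹·Kᵀ·(x' − x̄) = [11, 4]
z = y + H·x̄ = [11, 4] + [-12, -3] = [-1, 1]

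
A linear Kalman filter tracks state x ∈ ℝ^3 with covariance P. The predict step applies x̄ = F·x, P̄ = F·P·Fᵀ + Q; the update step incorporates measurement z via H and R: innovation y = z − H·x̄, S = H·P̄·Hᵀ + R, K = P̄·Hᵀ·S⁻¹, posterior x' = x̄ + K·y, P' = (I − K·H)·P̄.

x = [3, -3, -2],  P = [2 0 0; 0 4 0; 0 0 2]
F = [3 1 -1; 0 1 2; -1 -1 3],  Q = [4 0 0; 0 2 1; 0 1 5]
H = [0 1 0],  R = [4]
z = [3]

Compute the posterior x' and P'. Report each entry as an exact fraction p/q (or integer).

x̄ = F·x = [8, -7, -6]
P̄ = F·P·Fᵀ + Q = [28 0 -16; 0 14 9; -16 9 29]
y = z − H·x̄ = [10]
S = H·P̄·Hᵀ + R = [18]
K = P̄·Hᵀ·S⁻¹ = [0; 7/9; 1/2]
x' = x̄ + K·y = [8, 7/9, -1]
P' = (I − K·H)·P̄ = [28 0 -16; 0 28/9 2; -16 2 49/2]

x' = [8, 7/9, -1]
P' = [28 0 -16; 0 28/9 2; -16 2 49/2]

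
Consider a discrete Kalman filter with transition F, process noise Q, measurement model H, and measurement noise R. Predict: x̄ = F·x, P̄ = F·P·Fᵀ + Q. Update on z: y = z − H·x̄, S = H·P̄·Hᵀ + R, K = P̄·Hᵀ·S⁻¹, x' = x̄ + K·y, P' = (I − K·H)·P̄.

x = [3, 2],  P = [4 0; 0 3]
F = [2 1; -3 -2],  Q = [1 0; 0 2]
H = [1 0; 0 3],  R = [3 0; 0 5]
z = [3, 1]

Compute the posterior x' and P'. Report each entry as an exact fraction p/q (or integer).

x' = [624/473, 1/473]
P' = [600/473 -90/473; -90/473 250/473]

x̄ = F·x = [8, -13]
P̄ = F·P·Fᵀ + Q = [20 -30; -30 50]
y = z − H·x̄ = [-5, 40]
S = H·P̄·Hᵀ + R = [23 -90; -90 455]
K = P̄·Hᵀ·S⁻¹ = [200/473 -54/473; -30/473 150/473]
x' = x̄ + K·y = [624/473, 1/473]
P' = (I − K·H)·P̄ = [600/473 -90/473; -90/473 250/473]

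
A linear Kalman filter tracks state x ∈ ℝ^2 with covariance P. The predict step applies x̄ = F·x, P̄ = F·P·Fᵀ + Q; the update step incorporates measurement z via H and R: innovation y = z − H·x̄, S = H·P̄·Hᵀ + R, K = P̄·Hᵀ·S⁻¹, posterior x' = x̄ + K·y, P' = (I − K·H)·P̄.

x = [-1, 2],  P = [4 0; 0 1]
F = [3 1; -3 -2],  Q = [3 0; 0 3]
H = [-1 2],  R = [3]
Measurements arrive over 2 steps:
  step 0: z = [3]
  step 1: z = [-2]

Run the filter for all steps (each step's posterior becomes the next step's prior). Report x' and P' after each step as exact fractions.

step 0: x̄ = F·x = [-1, -1]
step 0: P̄ = F·P·Fᵀ + Q = [40 -38; -38 43]
step 0: y = z − H·x̄ = [4]
step 0: S = H·P̄·Hᵀ + R = [367]
step 0: K = P̄·Hᵀ·S⁻¹ = [-116/367; 124/367]
step 0: x' = x̄ + K·y = [-831/367, 129/367]
step 0: P' = (I − K·H)·P̄ = [1224/367 438/367; 438/367 405/367]
step 1: x̄ = F·x = [-2364/367, 2235/367]
step 1: P̄ = F·P·Fᵀ + Q = [15150/367 -15768/367; -15768/367 18993/367]
step 1: y = z − H·x̄ = [-7568/367]
step 1: S = H·P̄·Hᵀ + R = [155295/367]
step 1: K = P̄·Hᵀ·S⁻¹ = [-15562/51765; 1054/3045]
step 1: x' = x̄ + K·y = [-12532/51765, -3191/3045]
step 1: P' = (I − K·H)·P̄ = [52418/17255 1084/1015; 1084/1015 1069/1015]

step 0: x' = [-831/367, 129/367], P' = [1224/367 438/367; 438/367 405/367]
step 1: x' = [-12532/51765, -3191/3045], P' = [52418/17255 1084/1015; 1084/1015 1069/1015]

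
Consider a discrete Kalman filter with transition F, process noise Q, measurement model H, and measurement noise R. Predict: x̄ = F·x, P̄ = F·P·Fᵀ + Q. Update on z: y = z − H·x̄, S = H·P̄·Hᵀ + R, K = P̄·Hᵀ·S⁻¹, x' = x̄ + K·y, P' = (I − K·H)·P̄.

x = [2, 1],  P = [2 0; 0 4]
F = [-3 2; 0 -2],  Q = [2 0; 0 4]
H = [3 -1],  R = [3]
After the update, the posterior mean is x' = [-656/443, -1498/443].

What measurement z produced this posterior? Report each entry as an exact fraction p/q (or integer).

x̄ = F·x = [-4, -2]
P̄ = F·P·Fᵀ + Q = [36 -16; -16 20]
S = H·P̄·Hᵀ + R = [443]
K = P̄·Hᵀ·S⁻¹ = [124/443; -68/443]
x' − x̄ = [1116/443, -612/443] = K·y
y = (KᵀK)⁻¹·Kᵀ·(x' − x̄) = [9]
z = y + H·x̄ = [9] + [-10] = [-1]

z = [-1]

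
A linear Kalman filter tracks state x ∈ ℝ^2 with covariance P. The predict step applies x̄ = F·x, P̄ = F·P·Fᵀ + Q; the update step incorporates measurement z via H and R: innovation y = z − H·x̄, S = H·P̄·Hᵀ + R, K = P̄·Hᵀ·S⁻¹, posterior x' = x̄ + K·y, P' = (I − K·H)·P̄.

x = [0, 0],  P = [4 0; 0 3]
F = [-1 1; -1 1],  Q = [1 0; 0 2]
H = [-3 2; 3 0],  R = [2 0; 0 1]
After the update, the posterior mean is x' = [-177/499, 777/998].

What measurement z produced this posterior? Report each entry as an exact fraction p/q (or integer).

z = [3, -1]

x̄ = F·x = [0, 0]
P̄ = F·P·Fᵀ + Q = [8 7; 7 9]
S = H·P̄·Hᵀ + R = [26 -30; -30 73]
K = P̄·Hᵀ·S⁻¹ = [-5/499 162/499; 411/998 228/499]
x' − x̄ = [-177/499, 777/998] = K·y
y = (KᵀK)⁻¹·Kᵀ·(x' − x̄) = [3, -1]
z = y + H·x̄ = [3, -1] + [0, 0] = [3, -1]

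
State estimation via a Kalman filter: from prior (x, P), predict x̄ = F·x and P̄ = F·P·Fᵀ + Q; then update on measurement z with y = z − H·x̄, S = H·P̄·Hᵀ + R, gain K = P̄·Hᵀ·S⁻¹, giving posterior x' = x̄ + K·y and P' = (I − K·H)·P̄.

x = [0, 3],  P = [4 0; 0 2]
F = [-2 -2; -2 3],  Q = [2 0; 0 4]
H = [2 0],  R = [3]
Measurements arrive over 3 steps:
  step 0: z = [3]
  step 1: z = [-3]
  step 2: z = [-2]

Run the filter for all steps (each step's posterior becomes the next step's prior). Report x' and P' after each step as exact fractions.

step 0: x̄ = F·x = [-6, 9]
step 0: P̄ = F·P·Fᵀ + Q = [26 4; 4 38]
step 0: y = z − H·x̄ = [15]
step 0: S = H·P̄·Hᵀ + R = [107]
step 0: K = P̄·Hᵀ·S⁻¹ = [52/107; 8/107]
step 0: x' = x̄ + K·y = [138/107, 1083/107]
step 0: P' = (I − K·H)·P̄ = [78/107 12/107; 12/107 4002/107]
step 1: x̄ = F·x = [-2442/107, 2973/107]
step 1: P̄ = F·P·Fᵀ + Q = [16630/107 -23724/107; -23724/107 36614/107]
step 1: y = z − H·x̄ = [4563/107]
step 1: S = H·P̄·Hᵀ + R = [66841/107]
step 1: K = P̄·Hᵀ·S⁻¹ = [33260/66841; -47448/66841]
step 1: x' = x̄ + K·y = [-107106/66841, -166233/66841]
step 1: P' = (I − K·H)·P̄ = [49890/66841 -71172/66841; -71172/66841 1831810/66841]
step 2: x̄ = F·x = [546678/66841, -284487/66841]
step 2: P̄ = F·P·Fᵀ + Q = [7091106/66841 -10648956/66841; -10648956/66841 17807278/66841]
step 2: y = z − H·x̄ = [-1227038/66841]
step 2: S = H·P̄·Hᵀ + R = [28564947/66841]
step 2: K = P̄·Hᵀ·S⁻¹ = [4727404/9521649; -7099304/9521649]
step 2: x' = x̄ + K·y = [-8908130/9521649, 89800129/9521649]
step 2: P' = (I − K·H)·P̄ = [2363702/3173883 -3549652/3173883; -3549652/3173883 91532138/3173883]

step 0: x' = [138/107, 1083/107], P' = [78/107 12/107; 12/107 4002/107]
step 1: x' = [-107106/66841, -166233/66841], P' = [49890/66841 -71172/66841; -71172/66841 1831810/66841]
step 2: x' = [-8908130/9521649, 89800129/9521649], P' = [2363702/3173883 -3549652/3173883; -3549652/3173883 91532138/3173883]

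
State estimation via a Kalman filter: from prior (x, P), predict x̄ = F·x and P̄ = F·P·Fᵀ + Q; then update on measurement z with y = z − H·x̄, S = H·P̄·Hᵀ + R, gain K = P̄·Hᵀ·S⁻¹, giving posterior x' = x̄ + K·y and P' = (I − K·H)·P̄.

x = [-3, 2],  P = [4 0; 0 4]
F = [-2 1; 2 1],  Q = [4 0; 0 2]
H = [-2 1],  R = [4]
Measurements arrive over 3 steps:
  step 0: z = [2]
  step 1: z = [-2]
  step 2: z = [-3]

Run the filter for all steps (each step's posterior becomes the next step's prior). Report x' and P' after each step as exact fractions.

step 0: x̄ = F·x = [8, -4]
step 0: P̄ = F·P·Fᵀ + Q = [24 -12; -12 22]
step 0: y = z − H·x̄ = [22]
step 0: S = H·P̄·Hᵀ + R = [170]
step 0: K = P̄·Hᵀ·S⁻¹ = [-6/17; 23/85]
step 0: x' = x̄ + K·y = [4/17, 166/85]
step 0: P' = (I − K·H)·P̄ = [48/17 72/17; 72/17 812/85]
step 1: x̄ = F·x = [126/85, 206/85]
step 1: P̄ = F·P·Fᵀ + Q = [672/85 -148/85; -148/85 3382/85]
step 1: y = z − H·x̄ = [-124/85]
step 1: S = H·P̄·Hᵀ + R = [7002/85]
step 1: K = P̄·Hᵀ·S⁻¹ = [-746/3501; 613/1167]
step 1: x' = x̄ + K·y = [6278/3501, 1934/1167]
step 1: P' = (I − K·H)·P̄ = [14584/3501 8728/1167; 8728/1167 6636/389]
step 2: x̄ = F·x = [-6754/3501, 18358/3501]
step 2: P̄ = F·P·Fᵀ + Q = [27328/3501 1388/3501; 1388/3501 229798/3501]
step 2: y = z − H·x̄ = [-14123/1167]
step 2: S = H·P̄·Hᵀ + R = [38618/389]
step 2: K = P̄·Hᵀ·S⁻¹ = [-8878/57927; 37837/57927]
step 2: x' = x̄ + K·y = [-12928/173781, -462461/173781]
step 2: P' = (I − K·H)·P̄ = [951256/173781 1795976/173781; 1795976/173781 4045996/173781]

step 0: x' = [4/17, 166/85], P' = [48/17 72/17; 72/17 812/85]
step 1: x' = [6278/3501, 1934/1167], P' = [14584/3501 8728/1167; 8728/1167 6636/389]
step 2: x' = [-12928/173781, -462461/173781], P' = [951256/173781 1795976/173781; 1795976/173781 4045996/173781]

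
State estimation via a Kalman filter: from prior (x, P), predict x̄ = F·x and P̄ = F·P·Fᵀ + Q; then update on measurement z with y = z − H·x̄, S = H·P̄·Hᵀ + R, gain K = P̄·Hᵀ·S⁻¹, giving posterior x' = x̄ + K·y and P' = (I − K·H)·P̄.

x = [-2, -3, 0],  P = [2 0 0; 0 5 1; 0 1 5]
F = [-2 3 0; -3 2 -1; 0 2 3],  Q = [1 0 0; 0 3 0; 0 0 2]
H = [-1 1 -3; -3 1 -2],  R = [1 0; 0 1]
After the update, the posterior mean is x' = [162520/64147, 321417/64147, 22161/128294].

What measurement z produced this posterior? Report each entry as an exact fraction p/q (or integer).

x̄ = F·x = [-5, 0, -6]
P̄ = F·P·Fᵀ + Q = [54 39 39; 39 42 9; 39 9 79]
S = H·P̄·Hᵀ + R = [910 906; 906 1043]
K = P̄·Hᵀ·S⁻¹ = [22215/64147 -31659/64147; 29613/64147 -31443/64147; -37485/128294 -79/64147]
x' − x̄ = [483255/64147, 321417/64147, 791925/128294] = K·y
y = (KᵀK)⁻¹·Kᵀ·(x' − x̄) = [-21, -30]
z = y + H·x̄ = [-21, -30] + [23, 27] = [2, -3]

z = [2, -3]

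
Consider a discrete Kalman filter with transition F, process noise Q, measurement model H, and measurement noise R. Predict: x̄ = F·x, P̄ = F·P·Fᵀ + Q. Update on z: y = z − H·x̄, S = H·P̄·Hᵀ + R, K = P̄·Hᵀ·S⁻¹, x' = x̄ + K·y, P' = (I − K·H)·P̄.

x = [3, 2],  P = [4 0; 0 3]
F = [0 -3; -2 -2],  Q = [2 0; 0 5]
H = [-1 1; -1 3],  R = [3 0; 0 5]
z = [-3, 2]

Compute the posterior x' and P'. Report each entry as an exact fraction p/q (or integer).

x' = [11027/3331, 4733/3331]
P' = [20691/3331 9132/3331; 9132/3331 5559/3331]

x̄ = F·x = [-6, -10]
P̄ = F·P·Fᵀ + Q = [29 18; 18 33]
y = z − H·x̄ = [1, 26]
S = H·P̄·Hᵀ + R = [29 56; 56 223]
K = P̄·Hᵀ·S⁻¹ = [-3853/3331 1341/3331; -1191/3331 1509/3331]
x' = x̄ + K·y = [11027/3331, 4733/3331]
P' = (I − K·H)·P̄ = [20691/3331 9132/3331; 9132/3331 5559/3331]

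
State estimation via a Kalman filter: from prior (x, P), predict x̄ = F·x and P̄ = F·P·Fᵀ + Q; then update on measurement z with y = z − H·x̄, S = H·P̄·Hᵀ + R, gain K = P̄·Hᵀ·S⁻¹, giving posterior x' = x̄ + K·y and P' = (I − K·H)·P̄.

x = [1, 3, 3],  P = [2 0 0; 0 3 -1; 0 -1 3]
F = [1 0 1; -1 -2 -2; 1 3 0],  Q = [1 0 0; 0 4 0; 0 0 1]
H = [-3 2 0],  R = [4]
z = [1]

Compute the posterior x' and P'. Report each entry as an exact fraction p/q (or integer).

x̄ = F·x = [4, -13, 10]
P̄ = F·P·Fᵀ + Q = [6 -6 -1; -6 22 -14; -1 -14 30]
y = z − H·x̄ = [39]
S = H·P̄·Hᵀ + R = [218]
K = P̄·Hᵀ·S⁻¹ = [-15/109; 31/109; -25/218]
x' = x̄ + K·y = [-149/109, -208/109, 1205/218]
P' = (I − K·H)·P̄ = [204/109 276/109 -484/109; 276/109 476/109 -751/109; -484/109 -751/109 5915/218]

x' = [-149/109, -208/109, 1205/218]
P' = [204/109 276/109 -484/109; 276/109 476/109 -751/109; -484/109 -751/109 5915/218]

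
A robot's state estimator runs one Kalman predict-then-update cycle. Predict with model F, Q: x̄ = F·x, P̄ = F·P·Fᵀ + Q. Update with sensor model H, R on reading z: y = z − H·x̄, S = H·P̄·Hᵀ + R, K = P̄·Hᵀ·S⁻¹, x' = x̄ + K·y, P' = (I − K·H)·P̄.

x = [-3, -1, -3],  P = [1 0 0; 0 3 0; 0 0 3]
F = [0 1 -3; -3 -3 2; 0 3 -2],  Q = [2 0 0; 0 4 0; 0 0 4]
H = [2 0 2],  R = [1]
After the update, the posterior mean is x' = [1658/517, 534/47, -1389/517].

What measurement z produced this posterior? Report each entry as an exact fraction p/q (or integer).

x̄ = F·x = [8, 6, 3]
P̄ = F·P·Fᵀ + Q = [32 -27 27; -27 52 -39; 27 -39 43]
S = H·P̄·Hᵀ + R = [517]
K = P̄·Hᵀ·S⁻¹ = [118/517; -12/47; 140/517]
x' − x̄ = [-2478/517, 252/47, -2940/517] = K·y
y = (KᵀK)⁻¹·Kᵀ·(x' − x̄) = [-21]
z = y + H·x̄ = [-21] + [22] = [1]

z = [1]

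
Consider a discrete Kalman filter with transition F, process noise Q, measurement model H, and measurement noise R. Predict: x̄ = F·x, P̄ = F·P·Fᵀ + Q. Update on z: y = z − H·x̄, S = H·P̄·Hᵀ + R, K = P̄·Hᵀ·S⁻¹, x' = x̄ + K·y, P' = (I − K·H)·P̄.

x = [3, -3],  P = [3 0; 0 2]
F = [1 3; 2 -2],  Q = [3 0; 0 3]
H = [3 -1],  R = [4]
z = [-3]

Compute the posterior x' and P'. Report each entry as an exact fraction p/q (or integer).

x' = [48/31, 249/31]
P' = [68/31 508/93; 508/93 4736/279]

x̄ = F·x = [-6, 12]
P̄ = F·P·Fᵀ + Q = [24 -6; -6 23]
y = z − H·x̄ = [27]
S = H·P̄·Hᵀ + R = [279]
K = P̄·Hᵀ·S⁻¹ = [26/93; -41/279]
x' = x̄ + K·y = [48/31, 249/31]
P' = (I − K·H)·P̄ = [68/31 508/93; 508/93 4736/279]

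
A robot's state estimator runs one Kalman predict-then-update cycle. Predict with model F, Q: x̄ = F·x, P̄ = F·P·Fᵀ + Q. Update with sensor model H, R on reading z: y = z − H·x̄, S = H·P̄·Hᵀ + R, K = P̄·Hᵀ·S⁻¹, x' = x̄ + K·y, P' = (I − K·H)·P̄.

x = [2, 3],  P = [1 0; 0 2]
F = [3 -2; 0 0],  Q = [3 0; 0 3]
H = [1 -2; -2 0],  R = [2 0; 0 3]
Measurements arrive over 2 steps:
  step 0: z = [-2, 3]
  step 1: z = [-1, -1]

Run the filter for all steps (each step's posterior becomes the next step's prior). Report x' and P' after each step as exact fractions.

step 0: x̄ = F·x = [0, 0]
step 0: P̄ = F·P·Fᵀ + Q = [20 0; 0 3]
step 0: y = z − H·x̄ = [-2, 3]
step 0: S = H·P̄·Hᵀ + R = [34 -40; -40 83]
step 0: K = P̄·Hᵀ·S⁻¹ = [30/611 -280/611; -249/611 -120/611]
step 0: x' = x̄ + K·y = [-900/611, 138/611]
step 0: P' = (I − K·H)·P̄ = [420/611 180/611; 180/611 339/611]
step 1: x̄ = F·x = [-2976/611, 0]
step 1: P̄ = F·P·Fᵀ + Q = [4809/611 0; 0 3]
step 1: y = z − H·x̄ = [2365/611, -6563/611]
step 1: S = H·P̄·Hᵀ + R = [13363/611 -9618/611; -9618/611 21069/611]
step 1: K = P̄·Hᵀ·S⁻¹ = [229/4911 -6412/14733; -4682/11459 -916/4911]
step 1: x' = x̄ + K·y = [-227/14733, 14506/34377]
step 1: P' = (I − K·H)·P̄ = [3206/4911 458/1637; 458/1637 6285/11459]

step 0: x' = [-900/611, 138/611], P' = [420/611 180/611; 180/611 339/611]
step 1: x' = [-227/14733, 14506/34377], P' = [3206/4911 458/1637; 458/1637 6285/11459]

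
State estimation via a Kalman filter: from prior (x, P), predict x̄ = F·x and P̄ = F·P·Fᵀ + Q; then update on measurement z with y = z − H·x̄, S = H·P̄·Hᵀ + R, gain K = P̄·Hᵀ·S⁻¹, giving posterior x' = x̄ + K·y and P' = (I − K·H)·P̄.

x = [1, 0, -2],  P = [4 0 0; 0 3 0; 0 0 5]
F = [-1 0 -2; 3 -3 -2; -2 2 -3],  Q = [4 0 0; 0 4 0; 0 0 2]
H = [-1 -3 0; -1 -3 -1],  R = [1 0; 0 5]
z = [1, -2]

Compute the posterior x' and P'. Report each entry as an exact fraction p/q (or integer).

x' = [71999/69659, -46823/69659, 211963/69659]
P' = [493540/69659 -173998/69659 191594/69659; -173998/69659 68796/69659 -85335/69659; 191594/69659 -85335/69659 386901/69659]

x̄ = F·x = [3, 7, 4]
P̄ = F·P·Fᵀ + Q = [28 8 38; 8 87 -12; 38 -12 75]
y = z − H·x̄ = [25, 26]
S = H·P̄·Hᵀ + R = [860 861; 861 943]
K = P̄·Hᵀ·S⁻¹ = [694/1699 -32628/69659; -790/1699 10589/69659; 1571/1699 -64498/69659]
x' = x̄ + K·y = [71999/69659, -46823/69659, 211963/69659]
P' = (I − K·H)·P̄ = [493540/69659 -173998/69659 191594/69659; -173998/69659 68796/69659 -85335/69659; 191594/69659 -85335/69659 386901/69659]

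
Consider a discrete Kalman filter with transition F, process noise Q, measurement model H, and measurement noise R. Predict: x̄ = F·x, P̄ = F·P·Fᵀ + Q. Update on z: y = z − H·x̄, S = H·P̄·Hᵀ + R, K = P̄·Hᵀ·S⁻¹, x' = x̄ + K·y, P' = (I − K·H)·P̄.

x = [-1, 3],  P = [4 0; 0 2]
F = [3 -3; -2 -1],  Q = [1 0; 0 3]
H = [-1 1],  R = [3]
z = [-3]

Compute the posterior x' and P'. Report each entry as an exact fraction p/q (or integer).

x̄ = F·x = [-12, -1]
P̄ = F·P·Fᵀ + Q = [55 -18; -18 21]
y = z − H·x̄ = [-14]
S = H·P̄·Hᵀ + R = [115]
K = P̄·Hᵀ·S⁻¹ = [-73/115; 39/115]
x' = x̄ + K·y = [-358/115, -661/115]
P' = (I − K·H)·P̄ = [996/115 777/115; 777/115 894/115]

x' = [-358/115, -661/115]
P' = [996/115 777/115; 777/115 894/115]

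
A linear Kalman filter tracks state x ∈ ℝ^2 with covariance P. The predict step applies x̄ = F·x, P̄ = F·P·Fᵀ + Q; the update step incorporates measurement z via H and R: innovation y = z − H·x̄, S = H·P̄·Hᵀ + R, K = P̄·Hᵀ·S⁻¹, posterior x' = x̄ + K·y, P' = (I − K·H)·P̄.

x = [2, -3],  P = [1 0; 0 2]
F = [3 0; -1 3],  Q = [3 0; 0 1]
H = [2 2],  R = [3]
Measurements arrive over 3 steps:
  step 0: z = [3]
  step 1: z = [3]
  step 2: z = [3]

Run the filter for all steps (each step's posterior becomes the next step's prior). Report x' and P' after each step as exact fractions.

step 0: x' = [876/107, -735/107], P' = [960/107 -933/107; -933/107 984/107]
step 1: x' = [144180/8033, -133971/8033], P' = [472227/8033 -479175/8033; -479175/8033 491907/8033]
step 2: x' = [39110400/2416511, -35862441/2416511], P' = [231430866/2416511 -235796208/2416511; -235796208/2416511 241955859/2416511]

step 0: x̄ = F·x = [6, -11]
step 0: P̄ = F·P·Fᵀ + Q = [12 -3; -3 20]
step 0: y = z − H·x̄ = [13]
step 0: S = H·P̄·Hᵀ + R = [107]
step 0: K = P̄·Hᵀ·S⁻¹ = [18/107; 34/107]
step 0: x' = x̄ + K·y = [876/107, -735/107]
step 0: P' = (I − K·H)·P̄ = [960/107 -933/107; -933/107 984/107]
step 1: x̄ = F·x = [2628/107, -3081/107]
step 1: P̄ = F·P·Fᵀ + Q = [8961/107 -11277/107; -11277/107 15521/107]
step 1: y = z − H·x̄ = [1227/107]
step 1: S = H·P̄·Hᵀ + R = [8033/107]
step 1: K = P̄·Hᵀ·S⁻¹ = [-4632/8033; 8488/8033]
step 1: x' = x̄ + K·y = [144180/8033, -133971/8033]
step 1: P' = (I − K·H)·P̄ = [472227/8033 -479175/8033; -479175/8033 491907/8033]
step 2: x̄ = F·x = [432540/8033, -546093/8033]
step 2: P̄ = F·P·Fᵀ + Q = [4274142/8033 -5729256/8033; -5729256/8033 7782473/8033]
step 2: y = z − H·x̄ = [251205/8033]
step 2: S = H·P̄·Hᵀ + R = [2416511/8033]
step 2: K = P̄·Hᵀ·S⁻¹ = [-2910228/2416511; 4106434/2416511]
step 2: x' = x̄ + K·y = [39110400/2416511, -35862441/2416511]
step 2: P' = (I − K·H)·P̄ = [231430866/2416511 -235796208/2416511; -235796208/2416511 241955859/2416511]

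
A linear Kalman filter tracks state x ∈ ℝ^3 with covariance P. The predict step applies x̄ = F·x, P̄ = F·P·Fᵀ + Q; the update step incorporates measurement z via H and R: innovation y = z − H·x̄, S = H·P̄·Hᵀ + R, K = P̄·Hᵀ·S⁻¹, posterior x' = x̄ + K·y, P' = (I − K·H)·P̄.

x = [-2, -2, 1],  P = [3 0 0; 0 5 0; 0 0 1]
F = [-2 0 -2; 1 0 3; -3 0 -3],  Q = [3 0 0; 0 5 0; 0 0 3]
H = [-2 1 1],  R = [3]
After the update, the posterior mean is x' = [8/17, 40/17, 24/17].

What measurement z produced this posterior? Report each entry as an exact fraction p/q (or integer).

z = [3]

x̄ = F·x = [2, 1, 3]
P̄ = F·P·Fᵀ + Q = [19 -12 24; -12 17 -18; 24 -18 39]
S = H·P̄·Hᵀ + R = [51]
K = P̄·Hᵀ·S⁻¹ = [-26/51; 23/51; -9/17]
x' − x̄ = [-26/17, 23/17, -27/17] = K·y
y = (KᵀK)⁻¹·Kᵀ·(x' − x̄) = [3]
z = y + H·x̄ = [3] + [0] = [3]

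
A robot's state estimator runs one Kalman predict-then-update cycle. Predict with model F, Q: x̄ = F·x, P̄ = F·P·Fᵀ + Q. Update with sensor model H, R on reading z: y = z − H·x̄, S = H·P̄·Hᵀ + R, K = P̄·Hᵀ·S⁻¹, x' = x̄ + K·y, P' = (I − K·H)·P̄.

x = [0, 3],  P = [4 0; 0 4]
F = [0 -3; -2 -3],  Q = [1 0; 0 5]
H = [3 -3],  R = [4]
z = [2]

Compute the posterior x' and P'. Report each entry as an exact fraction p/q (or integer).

x̄ = F·x = [-9, -9]
P̄ = F·P·Fᵀ + Q = [37 36; 36 57]
y = z − H·x̄ = [2]
S = H·P̄·Hᵀ + R = [202]
K = P̄·Hᵀ·S⁻¹ = [3/202; -63/202]
x' = x̄ + K·y = [-906/101, -972/101]
P' = (I − K·H)·P̄ = [7465/202 7461/202; 7461/202 7545/202]

x' = [-906/101, -972/101]
P' = [7465/202 7461/202; 7461/202 7545/202]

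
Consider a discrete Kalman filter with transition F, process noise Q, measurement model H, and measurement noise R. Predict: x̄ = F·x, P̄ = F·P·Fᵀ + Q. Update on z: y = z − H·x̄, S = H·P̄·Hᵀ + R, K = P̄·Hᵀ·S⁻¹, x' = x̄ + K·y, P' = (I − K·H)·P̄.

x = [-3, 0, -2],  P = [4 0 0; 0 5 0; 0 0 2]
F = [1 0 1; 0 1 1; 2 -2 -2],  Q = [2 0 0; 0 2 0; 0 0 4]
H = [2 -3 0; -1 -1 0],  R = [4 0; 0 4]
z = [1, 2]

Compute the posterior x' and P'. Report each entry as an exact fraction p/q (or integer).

x̄ = F·x = [-5, -2, -2]
P̄ = F·P·Fᵀ + Q = [8 2 4; 2 9 -14; 4 -14 48]
y = z − H·x̄ = [5, -5]
S = H·P̄·Hᵀ + R = [93 13; 13 25]
K = P̄·Hᵀ·S⁻¹ = [95/539 -265/539; -108/539 -181/539; 40/77 10/77]
x' = x̄ + K·y = [-895/539, -713/539, -4/77]
P' = (I − K·H)·P̄ = [712/539 348/539 8/77; 348/539 376/539 -48/77; 8/77 -48/77 228/11]

x' = [-895/539, -713/539, -4/77]
P' = [712/539 348/539 8/77; 348/539 376/539 -48/77; 8/77 -48/77 228/11]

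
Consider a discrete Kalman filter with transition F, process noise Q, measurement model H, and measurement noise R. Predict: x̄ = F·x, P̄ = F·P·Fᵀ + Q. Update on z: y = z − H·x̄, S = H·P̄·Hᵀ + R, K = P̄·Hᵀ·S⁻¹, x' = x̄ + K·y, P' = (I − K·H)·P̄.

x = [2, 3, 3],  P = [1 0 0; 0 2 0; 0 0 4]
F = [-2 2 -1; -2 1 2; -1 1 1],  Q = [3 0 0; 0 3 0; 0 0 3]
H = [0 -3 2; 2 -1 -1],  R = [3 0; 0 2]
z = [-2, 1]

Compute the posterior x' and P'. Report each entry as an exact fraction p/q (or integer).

x' = [9559/3457, 7893/3457, 8510/3457]
P' = [18627/3457 14228/3457 20250/3457; 14228/3457 37040/10371 16618/3457; 20250/3457 16618/3457 24570/3457]

x̄ = F·x = [-1, 5, 4]
P̄ = F·P·Fᵀ + Q = [19 0 2; 0 25 12; 2 12 10]
y = z − H·x̄ = [5, 12]
S = H·P̄·Hᵀ + R = [124 75; 75 129]
K = P̄·Hᵀ·S⁻¹ = [-728/3457 1388/3457; -1268/3457 -763/10371; -238/3457 -344/3457]
x' = x̄ + K·y = [9559/3457, 7893/3457, 8510/3457]
P' = (I − K·H)·P̄ = [18627/3457 14228/3457 20250/3457; 14228/3457 37040/10371 16618/3457; 20250/3457 16618/3457 24570/3457]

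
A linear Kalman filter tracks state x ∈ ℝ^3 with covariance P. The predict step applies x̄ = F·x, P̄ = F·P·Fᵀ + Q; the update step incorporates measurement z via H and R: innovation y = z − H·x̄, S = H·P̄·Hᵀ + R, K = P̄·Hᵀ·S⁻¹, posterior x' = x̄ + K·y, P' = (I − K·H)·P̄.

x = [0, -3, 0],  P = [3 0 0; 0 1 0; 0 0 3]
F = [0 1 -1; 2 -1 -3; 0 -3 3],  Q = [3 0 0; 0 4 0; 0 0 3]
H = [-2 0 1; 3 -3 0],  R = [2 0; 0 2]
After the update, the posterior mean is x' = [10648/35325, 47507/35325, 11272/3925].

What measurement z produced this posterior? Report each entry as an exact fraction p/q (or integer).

z = [2, -3]

x̄ = F·x = [-3, 3, 9]
P̄ = F·P·Fᵀ + Q = [7 8 -12; 8 44 -24; -12 -24 39]
S = H·P̄·Hᵀ + R = [117 42; 42 317]
K = P̄·Hᵀ·S⁻¹ = [-8116/35325 247/11775; -8144/35325 -3652/11775; 2051/3925 174/3925]
x' − x̄ = [116623/35325, -58468/35325, -24053/3925] = K·y
y = (KᵀK)⁻¹·Kᵀ·(x' − x̄) = [-13, 15]
z = y + H·x̄ = [-13, 15] + [15, -18] = [2, -3]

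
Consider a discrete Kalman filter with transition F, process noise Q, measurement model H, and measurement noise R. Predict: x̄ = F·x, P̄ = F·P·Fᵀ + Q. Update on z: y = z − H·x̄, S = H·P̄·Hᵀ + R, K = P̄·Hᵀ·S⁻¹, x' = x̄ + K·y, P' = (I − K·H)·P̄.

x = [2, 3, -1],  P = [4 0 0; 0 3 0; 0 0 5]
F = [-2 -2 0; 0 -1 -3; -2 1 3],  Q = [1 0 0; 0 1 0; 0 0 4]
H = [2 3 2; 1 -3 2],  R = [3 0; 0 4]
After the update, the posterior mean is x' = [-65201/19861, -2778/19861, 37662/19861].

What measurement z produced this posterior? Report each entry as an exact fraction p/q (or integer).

x̄ = F·x = [-10, 0, -4]
P̄ = F·P·Fᵀ + Q = [29 6 10; 6 49 -48; 10 -48 68]
S = H·P̄·Hᵀ + R = [408 -69; -69 1326]
K = P̄·Hᵀ·S⁻¹ = [43145/178749 6424/178749; 7465/59583 -10261/59583; 11974/178749 39716/178749]
x' − x̄ = [133409/19861, -2778/19861, 117106/19861] = K·y
y = (KᵀK)⁻¹·Kᵀ·(x' − x̄) = [25, 19]
z = y + H·x̄ = [25, 19] + [-28, -18] = [-3, 1]

z = [-3, 1]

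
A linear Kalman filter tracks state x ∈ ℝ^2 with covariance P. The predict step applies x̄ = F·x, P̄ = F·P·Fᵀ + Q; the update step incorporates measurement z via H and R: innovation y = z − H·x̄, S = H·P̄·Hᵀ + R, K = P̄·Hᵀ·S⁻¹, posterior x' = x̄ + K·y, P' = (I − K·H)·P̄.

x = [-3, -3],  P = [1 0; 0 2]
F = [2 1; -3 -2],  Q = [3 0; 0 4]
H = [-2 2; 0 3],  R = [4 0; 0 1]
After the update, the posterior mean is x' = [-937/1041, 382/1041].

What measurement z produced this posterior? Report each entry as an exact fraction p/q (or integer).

x̄ = F·x = [-9, 15]
P̄ = F·P·Fᵀ + Q = [9 -10; -10 21]
S = H·P̄·Hᵀ + R = [204 186; 186 190]
K = P̄·Hᵀ·S⁻¹ = [-410/1041 79/347; 31/2082 110/347]
x' − x̄ = [8432/1041, -15233/1041] = K·y
y = (KᵀK)⁻¹·Kᵀ·(x' − x̄) = [-46, -44]
z = y + H·x̄ = [-46, -44] + [48, 45] = [2, 1]

z = [2, 1]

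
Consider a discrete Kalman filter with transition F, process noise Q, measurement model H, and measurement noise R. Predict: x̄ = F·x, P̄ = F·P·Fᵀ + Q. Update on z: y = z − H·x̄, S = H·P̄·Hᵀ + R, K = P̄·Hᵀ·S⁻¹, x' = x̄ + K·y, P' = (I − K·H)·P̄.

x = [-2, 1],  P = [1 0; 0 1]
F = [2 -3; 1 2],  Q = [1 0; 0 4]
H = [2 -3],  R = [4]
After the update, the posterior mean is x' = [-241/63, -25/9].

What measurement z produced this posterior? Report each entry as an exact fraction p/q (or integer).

x̄ = F·x = [-7, 0]
P̄ = F·P·Fᵀ + Q = [14 -4; -4 9]
S = H·P̄·Hᵀ + R = [189]
K = P̄·Hᵀ·S⁻¹ = [40/189; -5/27]
x' − x̄ = [200/63, -25/9] = K·y
y = (KᵀK)⁻¹·Kᵀ·(x' − x̄) = [15]
z = y + H·x̄ = [15] + [-14] = [1]

z = [1]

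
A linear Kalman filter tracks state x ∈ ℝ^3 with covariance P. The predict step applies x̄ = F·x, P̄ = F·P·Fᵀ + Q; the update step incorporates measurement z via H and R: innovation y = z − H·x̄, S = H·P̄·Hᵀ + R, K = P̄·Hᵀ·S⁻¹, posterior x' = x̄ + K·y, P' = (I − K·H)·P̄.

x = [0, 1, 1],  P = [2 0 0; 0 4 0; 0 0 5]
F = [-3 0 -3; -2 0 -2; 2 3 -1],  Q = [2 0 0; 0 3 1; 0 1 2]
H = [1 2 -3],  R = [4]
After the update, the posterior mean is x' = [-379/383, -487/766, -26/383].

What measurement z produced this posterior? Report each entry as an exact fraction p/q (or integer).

x̄ = F·x = [-3, -2, 2]
P̄ = F·P·Fᵀ + Q = [65 42 3; 42 31 3; 3 3 51]
S = H·P̄·Hᵀ + R = [766]
K = P̄·Hᵀ·S⁻¹ = [70/383; 95/766; -72/383]
x' − x̄ = [770/383, 1045/766, -792/383] = K·y
y = (KᵀK)⁻¹·Kᵀ·(x' − x̄) = [11]
z = y + H·x̄ = [11] + [-13] = [-2]

z = [-2]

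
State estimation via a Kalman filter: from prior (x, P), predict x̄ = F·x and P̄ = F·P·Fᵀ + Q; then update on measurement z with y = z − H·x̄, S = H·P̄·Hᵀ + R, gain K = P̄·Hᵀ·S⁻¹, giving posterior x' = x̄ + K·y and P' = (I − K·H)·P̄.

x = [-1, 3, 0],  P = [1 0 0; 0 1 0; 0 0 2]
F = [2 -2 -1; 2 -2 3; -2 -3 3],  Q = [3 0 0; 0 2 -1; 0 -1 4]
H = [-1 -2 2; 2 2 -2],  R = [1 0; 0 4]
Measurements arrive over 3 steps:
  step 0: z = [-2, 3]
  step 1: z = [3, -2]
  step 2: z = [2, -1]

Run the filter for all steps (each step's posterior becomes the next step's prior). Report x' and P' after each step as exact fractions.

step 0: x̄ = F·x = [-8, -8, -7]
step 0: P̄ = F·P·Fᵀ + Q = [13 2 -4; 2 28 19; -4 19 35]
step 0: y = z − H·x̄ = [-12, 21]
step 0: S = H·P̄·Hᵀ + R = [138 -162; -162 204]
step 0: K = P̄·Hᵀ·S⁻¹ = [88/159 199/318; -43/159 -17/159; 24/53 26/159]
step 0: x' = x̄ + K·y = [-3/2, -7, -9]
step 0: P' = (I − K·H)·P̄ = [162/53 -37/53 176/159; -37/53 1322/53 3889/159; 176/159 3889/159 4013/159]
step 1: x̄ = F·x = [20, -16, -3]
step 1: P̄ = F·P·Fᵀ + Q = [38038/159 -8195/159 -224/159; -8195/159 3525/53 -101/53; -224/159 -101/53 315/53]
step 1: y = z − H·x̄ = [-3, -16]
step 1: S = H·P̄·Hᵀ + R = [54817/159 -76754/159; -76754/159 137524/159]
step 1: K = P̄·Hᵀ·S⁻¹ = [2479237/2590372 5032733/5180744; -1142375/1295186 -1174077/2590372; 58216/647593 18628/647593]
step 1: x' = x̄ + K·y = [4107865/2590372, -7903235/1295186, -2415475/647593]
step 1: P' = (I − K·H)·P̄ = [12544703/2590372 -3490529/1295186 132728/647593; -3490529/1295186 12782011/1942779 9307333/1942779; 132728/647593 9307333/1942779 9593749/1942779]
step 2: x̄ = F·x = [24745285/1295186, 5421485/1295186, 2554495/647593]
step 2: P̄ = F·P·Fᵀ + Q = [60569061/647593 22076886/647593 -1329410/647593; 22076886/647593 113968012/1942779 -1893163/647593; -1329410/647593 -1893163/647593 3882447/647593]
step 2: y = z − H·x̄ = [27960647/1295186, -25705373/647593]
step 2: S = H·P̄·Hᵀ + R = [1012422838/1942779 -1332625018/1942779; -1332625018/1942779 1844248276/1942779]
step 2: K = P̄·Hᵀ·S⁻¹ = [9951039792/11744726879 20798295573/23489453758; -8757223771/11744726879 -3960377331/11744726879; 1860128530/11744726879 1072618435/11744726879]
step 2: x' = x̄ + K·y = [26433407485/11744726879, 17311931314/11744726879, 43908732385/11744726879]
step 2: P' = (I − K·H)·P̄ = [51547630938/11744726879 -24598733095/11744726879 6150602270/11744726879; -24598733095/11744726879 69622893774/11744726879 52944915341/11744726879; 6150602270/11744726879 52944915341/11744726879 56950280741/11744726879]

step 0: x' = [-3/2, -7, -9], P' = [162/53 -37/53 176/159; -37/53 1322/53 3889/159; 176/159 3889/159 4013/159]
step 1: x' = [4107865/2590372, -7903235/1295186, -2415475/647593], P' = [12544703/2590372 -3490529/1295186 132728/647593; -3490529/1295186 12782011/1942779 9307333/1942779; 132728/647593 9307333/1942779 9593749/1942779]
step 2: x' = [26433407485/11744726879, 17311931314/11744726879, 43908732385/11744726879], P' = [51547630938/11744726879 -24598733095/11744726879 6150602270/11744726879; -24598733095/11744726879 69622893774/11744726879 52944915341/11744726879; 6150602270/11744726879 52944915341/11744726879 56950280741/11744726879]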